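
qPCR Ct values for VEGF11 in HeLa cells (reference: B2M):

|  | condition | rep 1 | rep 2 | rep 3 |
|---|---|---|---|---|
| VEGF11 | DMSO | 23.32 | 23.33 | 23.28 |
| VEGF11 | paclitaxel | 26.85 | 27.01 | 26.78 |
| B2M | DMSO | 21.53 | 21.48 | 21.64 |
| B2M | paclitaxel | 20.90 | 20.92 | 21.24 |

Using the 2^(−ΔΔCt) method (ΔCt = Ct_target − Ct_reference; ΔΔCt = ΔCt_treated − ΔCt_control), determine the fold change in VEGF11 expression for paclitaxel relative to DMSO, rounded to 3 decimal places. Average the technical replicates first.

Mean Ct: VEGF11 DMSO 23.310; VEGF11 paclitaxel 26.880; B2M DMSO 21.550; B2M paclitaxel 21.020
ΔCt(DMSO) = 23.310 − 21.550 = 1.760
ΔCt(paclitaxel) = 26.880 − 21.020 = 5.860
ΔΔCt = 5.860 − 1.760 = 4.100
Fold change = 2^(−4.100) = 0.0583

0.058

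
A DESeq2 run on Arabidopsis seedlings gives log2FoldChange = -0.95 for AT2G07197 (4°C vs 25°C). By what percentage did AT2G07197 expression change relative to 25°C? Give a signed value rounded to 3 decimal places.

Fold change = 2^(-0.95) = 0.5176
Percent change = (FC − 1) × 100% = (0.5176 − 1) × 100 = -48.237%

-48.237%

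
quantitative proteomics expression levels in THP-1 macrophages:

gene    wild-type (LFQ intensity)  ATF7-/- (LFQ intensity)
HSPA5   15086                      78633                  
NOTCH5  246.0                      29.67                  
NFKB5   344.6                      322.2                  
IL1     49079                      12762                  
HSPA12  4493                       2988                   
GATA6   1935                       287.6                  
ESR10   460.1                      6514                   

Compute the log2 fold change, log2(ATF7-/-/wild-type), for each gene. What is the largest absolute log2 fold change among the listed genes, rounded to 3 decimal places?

3.824

log2(78633/15086) = 2.382  (HSPA5)
log2(29.67/246.0) = -3.052  (NOTCH5)
log2(322.2/344.6) = -0.097  (NFKB5)
log2(12762/49079) = -1.943  (IL1)
log2(2988/4493) = -0.588  (HSPA12)
log2(287.6/1935) = -2.750  (GATA6)
log2(6514/460.1) = 3.824  (ESR10)
The largest magnitude belongs to ESR10.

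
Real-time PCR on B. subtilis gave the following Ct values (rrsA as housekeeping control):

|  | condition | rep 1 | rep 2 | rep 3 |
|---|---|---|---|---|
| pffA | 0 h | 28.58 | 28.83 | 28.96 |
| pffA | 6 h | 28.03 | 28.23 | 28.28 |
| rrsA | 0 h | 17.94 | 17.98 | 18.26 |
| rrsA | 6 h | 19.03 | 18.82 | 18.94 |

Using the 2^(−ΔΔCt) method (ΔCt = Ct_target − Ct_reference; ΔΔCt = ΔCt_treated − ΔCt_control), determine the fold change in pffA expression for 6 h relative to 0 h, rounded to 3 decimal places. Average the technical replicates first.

Mean Ct: pffA 0 h 28.790; pffA 6 h 28.180; rrsA 0 h 18.060; rrsA 6 h 18.930
ΔCt(0 h) = 28.790 − 18.060 = 10.730
ΔCt(6 h) = 28.180 − 18.930 = 9.250
ΔΔCt = 9.250 − 10.730 = -1.480
Fold change = 2^(−(-1.480)) = 2^1.480 = 2.7895

2.789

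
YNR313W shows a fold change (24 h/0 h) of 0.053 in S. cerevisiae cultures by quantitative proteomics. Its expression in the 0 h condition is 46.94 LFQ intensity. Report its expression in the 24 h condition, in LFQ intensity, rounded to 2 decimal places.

2.49

24 h expression = 46.94 × 0.053 = 2.49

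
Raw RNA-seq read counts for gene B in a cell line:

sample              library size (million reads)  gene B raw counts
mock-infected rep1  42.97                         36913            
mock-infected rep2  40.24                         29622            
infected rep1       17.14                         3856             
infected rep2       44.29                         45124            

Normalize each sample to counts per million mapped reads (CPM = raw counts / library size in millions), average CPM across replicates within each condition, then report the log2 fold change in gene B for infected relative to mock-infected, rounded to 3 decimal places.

CPM(mock-infected rep1) = 36913 / 42.97 = 859.0412
CPM(mock-infected rep2) = 29622 / 40.24 = 736.1332
CPM(infected rep1) = 3856 / 17.14 = 224.9708
CPM(infected rep2) = 45124 / 44.29 = 1018.8304
mean CPM(mock-infected) = 797.5872; mean CPM(infected) = 621.9006
Fold change = 621.9006 / 797.5872 = 0.77973
log2(0.77973) = -0.3590

-0.359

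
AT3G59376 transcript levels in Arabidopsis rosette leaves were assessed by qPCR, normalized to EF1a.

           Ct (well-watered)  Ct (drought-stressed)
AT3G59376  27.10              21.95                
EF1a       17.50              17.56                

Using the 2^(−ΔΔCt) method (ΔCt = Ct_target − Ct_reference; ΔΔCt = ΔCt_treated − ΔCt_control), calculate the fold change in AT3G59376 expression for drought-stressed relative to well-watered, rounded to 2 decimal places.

37.01

ΔCt(well-watered) = 27.100 − 17.500 = 9.600
ΔCt(drought-stressed) = 21.950 − 17.560 = 4.390
ΔΔCt = 4.390 − 9.600 = -5.210
Fold change = 2^(−(-5.210)) = 2^5.210 = 37.014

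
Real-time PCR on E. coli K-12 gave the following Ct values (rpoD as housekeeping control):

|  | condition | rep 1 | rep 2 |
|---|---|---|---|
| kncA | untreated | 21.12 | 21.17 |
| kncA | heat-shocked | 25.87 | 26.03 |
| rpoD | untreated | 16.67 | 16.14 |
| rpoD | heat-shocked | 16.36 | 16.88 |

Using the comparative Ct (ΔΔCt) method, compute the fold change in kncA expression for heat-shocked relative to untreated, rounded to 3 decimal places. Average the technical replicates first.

Mean Ct: kncA untreated 21.145; kncA heat-shocked 25.950; rpoD untreated 16.405; rpoD heat-shocked 16.620
ΔCt(untreated) = 21.145 − 16.405 = 4.740
ΔCt(heat-shocked) = 25.950 − 16.620 = 9.330
ΔΔCt = 9.330 − 4.740 = 4.590
Fold change = 2^(−4.590) = 0.0415

0.042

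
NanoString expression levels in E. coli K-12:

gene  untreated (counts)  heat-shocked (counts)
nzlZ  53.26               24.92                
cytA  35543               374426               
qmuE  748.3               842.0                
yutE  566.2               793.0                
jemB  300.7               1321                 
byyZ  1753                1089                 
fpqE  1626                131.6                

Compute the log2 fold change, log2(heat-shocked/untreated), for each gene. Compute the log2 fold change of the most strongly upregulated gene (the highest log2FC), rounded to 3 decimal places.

log2(24.92/53.26) = -1.096  (nzlZ)
log2(374426/35543) = 3.397  (cytA)
log2(842.0/748.3) = 0.170  (qmuE)
log2(793.0/566.2) = 0.486  (yutE)
log2(1321/300.7) = 2.135  (jemB)
log2(1089/1753) = -0.687  (byyZ)
log2(131.6/1626) = -3.627  (fpqE)
cytA is most strongly upregulated.

3.397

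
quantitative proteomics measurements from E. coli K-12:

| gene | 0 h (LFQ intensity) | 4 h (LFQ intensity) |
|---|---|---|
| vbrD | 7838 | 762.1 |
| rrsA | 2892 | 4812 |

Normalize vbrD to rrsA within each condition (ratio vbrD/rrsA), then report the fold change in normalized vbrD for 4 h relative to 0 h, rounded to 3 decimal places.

0.058

vbrD/rrsA (0 h) = 7838 / 2892 = 2.7102
vbrD/rrsA (4 h) = 762.1 / 4812 = 0.15837
Fold change = 0.15837 / 2.7102 = 0.0584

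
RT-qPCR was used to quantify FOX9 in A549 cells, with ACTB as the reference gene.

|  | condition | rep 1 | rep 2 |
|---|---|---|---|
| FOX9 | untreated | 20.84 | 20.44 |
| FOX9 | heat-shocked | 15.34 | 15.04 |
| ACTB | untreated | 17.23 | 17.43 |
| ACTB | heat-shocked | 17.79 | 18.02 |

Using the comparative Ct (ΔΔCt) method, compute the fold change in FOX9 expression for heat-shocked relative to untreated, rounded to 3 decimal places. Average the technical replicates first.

65.119

Mean Ct: FOX9 untreated 20.640; FOX9 heat-shocked 15.190; ACTB untreated 17.330; ACTB heat-shocked 17.905
ΔCt(untreated) = 20.640 − 17.330 = 3.310
ΔCt(heat-shocked) = 15.190 − 17.905 = -2.715
ΔΔCt = -2.715 − 3.310 = -6.025
Fold change = 2^(−(-6.025)) = 2^6.025 = 65.1187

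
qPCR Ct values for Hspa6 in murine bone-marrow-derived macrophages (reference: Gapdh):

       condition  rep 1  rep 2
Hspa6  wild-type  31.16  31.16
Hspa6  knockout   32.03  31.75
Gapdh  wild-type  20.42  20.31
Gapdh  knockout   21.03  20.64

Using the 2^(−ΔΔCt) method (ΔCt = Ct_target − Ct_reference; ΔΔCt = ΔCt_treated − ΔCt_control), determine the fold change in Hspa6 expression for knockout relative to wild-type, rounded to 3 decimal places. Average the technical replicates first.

Mean Ct: Hspa6 wild-type 31.160; Hspa6 knockout 31.890; Gapdh wild-type 20.365; Gapdh knockout 20.835
ΔCt(wild-type) = 31.160 − 20.365 = 10.795
ΔCt(knockout) = 31.890 − 20.835 = 11.055
ΔΔCt = 11.055 − 10.795 = 0.260
Fold change = 2^(−0.260) = 0.8351

0.835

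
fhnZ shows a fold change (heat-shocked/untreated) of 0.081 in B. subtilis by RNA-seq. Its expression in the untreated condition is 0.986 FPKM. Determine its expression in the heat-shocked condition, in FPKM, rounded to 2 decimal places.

heat-shocked expression = 0.986 × 0.081 = 0.08

0.08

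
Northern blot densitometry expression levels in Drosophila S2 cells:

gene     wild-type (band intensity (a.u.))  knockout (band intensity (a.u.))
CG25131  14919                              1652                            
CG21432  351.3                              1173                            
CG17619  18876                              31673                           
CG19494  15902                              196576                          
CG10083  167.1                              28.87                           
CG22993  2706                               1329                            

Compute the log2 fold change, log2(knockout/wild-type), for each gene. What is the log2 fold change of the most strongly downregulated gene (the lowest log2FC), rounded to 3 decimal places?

-3.175

log2(1652/14919) = -3.175  (CG25131)
log2(1173/351.3) = 1.739  (CG21432)
log2(31673/18876) = 0.747  (CG17619)
log2(196576/15902) = 3.628  (CG19494)
log2(28.87/167.1) = -2.533  (CG10083)
log2(1329/2706) = -1.026  (CG22993)
CG25131 is most strongly downregulated.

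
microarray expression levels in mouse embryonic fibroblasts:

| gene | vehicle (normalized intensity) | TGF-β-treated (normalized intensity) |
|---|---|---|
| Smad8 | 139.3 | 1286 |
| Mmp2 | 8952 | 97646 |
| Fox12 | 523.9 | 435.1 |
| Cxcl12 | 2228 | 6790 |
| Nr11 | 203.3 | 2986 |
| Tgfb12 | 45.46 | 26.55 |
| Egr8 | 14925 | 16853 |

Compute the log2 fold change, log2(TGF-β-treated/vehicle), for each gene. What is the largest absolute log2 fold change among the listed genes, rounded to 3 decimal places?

log2(1286/139.3) = 3.207  (Smad8)
log2(97646/8952) = 3.447  (Mmp2)
log2(435.1/523.9) = -0.268  (Fox12)
log2(6790/2228) = 1.608  (Cxcl12)
log2(2986/203.3) = 3.877  (Nr11)
log2(26.55/45.46) = -0.776  (Tgfb12)
log2(16853/14925) = 0.175  (Egr8)
The largest magnitude belongs to Nr11.

3.877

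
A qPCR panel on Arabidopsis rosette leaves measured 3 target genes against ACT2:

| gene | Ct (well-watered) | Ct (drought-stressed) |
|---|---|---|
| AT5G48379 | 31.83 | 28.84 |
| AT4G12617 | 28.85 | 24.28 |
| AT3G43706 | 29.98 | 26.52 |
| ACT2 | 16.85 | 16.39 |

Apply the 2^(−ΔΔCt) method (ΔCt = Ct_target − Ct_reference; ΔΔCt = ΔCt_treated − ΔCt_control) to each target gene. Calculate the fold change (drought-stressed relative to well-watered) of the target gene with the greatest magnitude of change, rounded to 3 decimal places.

17.268

AT5G48379: ΔΔCt = (28.84−16.39) − (31.83−16.85) = 12.45 − 14.98 = -2.53; fold change = 2^2.53 = 5.776
AT4G12617: ΔΔCt = (24.28−16.39) − (28.85−16.85) = 7.89 − 12.00 = -4.11; fold change = 2^4.11 = 17.268
AT3G43706: ΔΔCt = (26.52−16.39) − (29.98−16.85) = 10.13 − 13.13 = -3.00; fold change = 2^3.00 = 8.000
AT4G12617 has the largest |ΔΔCt| = 4.11.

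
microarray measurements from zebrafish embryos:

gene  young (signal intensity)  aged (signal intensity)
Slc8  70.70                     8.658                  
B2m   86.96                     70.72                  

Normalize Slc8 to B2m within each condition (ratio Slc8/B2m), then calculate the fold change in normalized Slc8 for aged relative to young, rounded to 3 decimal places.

Slc8/B2m (young) = 70.70 / 86.96 = 0.81302
Slc8/B2m (aged) = 8.658 / 70.72 = 0.12243
Fold change = 0.12243 / 0.81302 = 0.1506

0.151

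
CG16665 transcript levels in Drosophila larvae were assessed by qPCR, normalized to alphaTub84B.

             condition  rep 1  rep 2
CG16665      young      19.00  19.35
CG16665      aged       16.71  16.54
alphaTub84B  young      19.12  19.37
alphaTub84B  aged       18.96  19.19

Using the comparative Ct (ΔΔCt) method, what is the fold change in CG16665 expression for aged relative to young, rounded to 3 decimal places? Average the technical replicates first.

Mean Ct: CG16665 young 19.175; CG16665 aged 16.625; alphaTub84B young 19.245; alphaTub84B aged 19.075
ΔCt(young) = 19.175 − 19.245 = -0.070
ΔCt(aged) = 16.625 − 19.075 = -2.450
ΔΔCt = -2.450 − (-0.070) = -2.380
Fold change = 2^(−(-2.380)) = 2^2.380 = 5.2054

5.205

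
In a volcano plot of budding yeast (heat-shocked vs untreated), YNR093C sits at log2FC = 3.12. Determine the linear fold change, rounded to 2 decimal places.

8.69

Fold change = 2^(3.12) = 8.694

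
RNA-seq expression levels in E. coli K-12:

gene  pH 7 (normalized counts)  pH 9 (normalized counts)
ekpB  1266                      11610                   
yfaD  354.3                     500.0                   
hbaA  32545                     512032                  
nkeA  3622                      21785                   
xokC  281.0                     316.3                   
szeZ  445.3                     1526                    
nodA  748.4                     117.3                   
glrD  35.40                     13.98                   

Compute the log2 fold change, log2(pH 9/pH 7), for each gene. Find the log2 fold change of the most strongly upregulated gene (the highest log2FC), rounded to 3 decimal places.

3.976

log2(11610/1266) = 3.197  (ekpB)
log2(500.0/354.3) = 0.497  (yfaD)
log2(512032/32545) = 3.976  (hbaA)
log2(21785/3622) = 2.588  (nkeA)
log2(316.3/281.0) = 0.171  (xokC)
log2(1526/445.3) = 1.777  (szeZ)
log2(117.3/748.4) = -2.674  (nodA)
log2(13.98/35.40) = -1.340  (glrD)
hbaA is most strongly upregulated.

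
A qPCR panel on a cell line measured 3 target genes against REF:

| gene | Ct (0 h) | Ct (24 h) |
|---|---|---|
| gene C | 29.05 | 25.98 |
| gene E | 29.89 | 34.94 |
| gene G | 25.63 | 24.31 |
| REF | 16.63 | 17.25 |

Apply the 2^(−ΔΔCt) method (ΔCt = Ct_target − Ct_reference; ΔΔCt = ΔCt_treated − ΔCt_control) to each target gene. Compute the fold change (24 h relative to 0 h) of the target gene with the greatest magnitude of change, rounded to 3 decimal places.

gene C: ΔΔCt = (25.98−17.25) − (29.05−16.63) = 8.73 − 12.42 = -3.69; fold change = 2^3.69 = 12.906
gene E: ΔΔCt = (34.94−17.25) − (29.89−16.63) = 17.69 − 13.26 = 4.43; fold change = 2^-4.43 = 0.046
gene G: ΔΔCt = (24.31−17.25) − (25.63−16.63) = 7.06 − 9.00 = -1.94; fold change = 2^1.94 = 3.837
gene E has the largest |ΔΔCt| = 4.43.

0.046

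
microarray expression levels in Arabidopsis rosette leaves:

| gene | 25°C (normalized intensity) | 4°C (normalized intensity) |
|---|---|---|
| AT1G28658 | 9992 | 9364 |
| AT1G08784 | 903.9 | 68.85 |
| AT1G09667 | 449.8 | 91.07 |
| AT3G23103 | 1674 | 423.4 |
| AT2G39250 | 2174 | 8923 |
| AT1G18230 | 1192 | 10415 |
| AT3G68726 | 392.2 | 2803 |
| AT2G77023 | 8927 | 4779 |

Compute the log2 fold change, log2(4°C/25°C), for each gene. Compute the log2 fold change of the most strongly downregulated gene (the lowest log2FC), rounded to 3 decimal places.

-3.715

log2(9364/9992) = -0.094  (AT1G28658)
log2(68.85/903.9) = -3.715  (AT1G08784)
log2(91.07/449.8) = -2.304  (AT1G09667)
log2(423.4/1674) = -1.983  (AT3G23103)
log2(8923/2174) = 2.037  (AT2G39250)
log2(10415/1192) = 3.127  (AT1G18230)
log2(2803/392.2) = 2.837  (AT3G68726)
log2(4779/8927) = -0.901  (AT2G77023)
AT1G08784 is most strongly downregulated.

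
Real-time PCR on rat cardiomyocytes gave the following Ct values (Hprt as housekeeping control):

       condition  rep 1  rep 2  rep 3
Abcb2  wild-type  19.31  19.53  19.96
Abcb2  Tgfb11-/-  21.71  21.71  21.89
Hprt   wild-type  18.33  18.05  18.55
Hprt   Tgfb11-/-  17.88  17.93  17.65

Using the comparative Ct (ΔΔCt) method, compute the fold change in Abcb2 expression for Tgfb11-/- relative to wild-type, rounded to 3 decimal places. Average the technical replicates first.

Mean Ct: Abcb2 wild-type 19.600; Abcb2 Tgfb11-/- 21.770; Hprt wild-type 18.310; Hprt Tgfb11-/- 17.820
ΔCt(wild-type) = 19.600 − 18.310 = 1.290
ΔCt(Tgfb11-/-) = 21.770 − 17.820 = 3.950
ΔΔCt = 3.950 − 1.290 = 2.660
Fold change = 2^(−2.660) = 0.1582

0.158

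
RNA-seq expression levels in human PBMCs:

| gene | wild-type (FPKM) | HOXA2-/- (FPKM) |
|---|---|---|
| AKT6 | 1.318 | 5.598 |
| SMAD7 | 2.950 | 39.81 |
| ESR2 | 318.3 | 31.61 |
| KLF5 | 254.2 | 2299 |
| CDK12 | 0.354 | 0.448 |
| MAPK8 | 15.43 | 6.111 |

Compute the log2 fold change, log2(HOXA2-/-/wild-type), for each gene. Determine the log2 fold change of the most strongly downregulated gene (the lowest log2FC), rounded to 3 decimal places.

log2(5.598/1.318) = 2.087  (AKT6)
log2(39.81/2.950) = 3.754  (SMAD7)
log2(31.61/318.3) = -3.332  (ESR2)
log2(2299/254.2) = 3.177  (KLF5)
log2(0.448/0.354) = 0.340  (CDK12)
log2(6.111/15.43) = -1.336  (MAPK8)
ESR2 is most strongly downregulated.

-3.332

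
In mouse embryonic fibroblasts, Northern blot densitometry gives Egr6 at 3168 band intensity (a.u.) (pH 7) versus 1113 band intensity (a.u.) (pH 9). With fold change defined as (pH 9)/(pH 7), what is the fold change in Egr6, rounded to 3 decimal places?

0.351

Fold change = 1113 / 3168 = 0.3513
Egr6 is downregulated.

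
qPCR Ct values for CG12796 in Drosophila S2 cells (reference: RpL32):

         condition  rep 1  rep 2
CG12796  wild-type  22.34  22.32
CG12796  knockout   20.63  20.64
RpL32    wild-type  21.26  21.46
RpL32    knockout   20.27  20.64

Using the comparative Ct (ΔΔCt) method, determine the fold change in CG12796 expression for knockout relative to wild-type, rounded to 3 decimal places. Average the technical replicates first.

Mean Ct: CG12796 wild-type 22.330; CG12796 knockout 20.635; RpL32 wild-type 21.360; RpL32 knockout 20.455
ΔCt(wild-type) = 22.330 − 21.360 = 0.970
ΔCt(knockout) = 20.635 − 20.455 = 0.180
ΔΔCt = 0.180 − 0.970 = -0.790
Fold change = 2^(−(-0.790)) = 2^0.790 = 1.7291

1.729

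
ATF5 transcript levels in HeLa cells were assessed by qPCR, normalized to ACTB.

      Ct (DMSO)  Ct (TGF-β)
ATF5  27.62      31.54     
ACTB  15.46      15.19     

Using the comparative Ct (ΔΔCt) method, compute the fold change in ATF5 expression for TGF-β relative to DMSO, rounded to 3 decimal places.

0.055

ΔCt(DMSO) = 27.620 − 15.460 = 12.160
ΔCt(TGF-β) = 31.540 − 15.190 = 16.350
ΔΔCt = 16.350 − 12.160 = 4.190
Fold change = 2^(−4.190) = 0.0548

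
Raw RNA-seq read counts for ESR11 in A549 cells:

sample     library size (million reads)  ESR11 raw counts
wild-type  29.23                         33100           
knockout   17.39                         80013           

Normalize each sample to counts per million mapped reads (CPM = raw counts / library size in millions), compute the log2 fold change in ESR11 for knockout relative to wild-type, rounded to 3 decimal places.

CPM(wild-type) = 33100 / 29.23 = 1132.3982
CPM(knockout) = 80013 / 17.39 = 4601.0926
Fold change = 4601.0926 / 1132.3982 = 4.06314
log2(4.06314) = 2.0226

2.023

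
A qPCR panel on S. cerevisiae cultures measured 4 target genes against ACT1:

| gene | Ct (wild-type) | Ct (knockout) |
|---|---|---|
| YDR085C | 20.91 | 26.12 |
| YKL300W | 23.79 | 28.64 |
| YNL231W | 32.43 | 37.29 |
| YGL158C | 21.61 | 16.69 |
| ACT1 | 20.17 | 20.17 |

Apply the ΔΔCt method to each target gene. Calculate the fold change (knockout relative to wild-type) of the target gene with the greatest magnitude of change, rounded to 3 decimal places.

0.027

YDR085C: ΔΔCt = (26.12−20.17) − (20.91−20.17) = 5.95 − 0.74 = 5.21; fold change = 2^-5.21 = 0.027
YKL300W: ΔΔCt = (28.64−20.17) − (23.79−20.17) = 8.47 − 3.62 = 4.85; fold change = 2^-4.85 = 0.035
YNL231W: ΔΔCt = (37.29−20.17) − (32.43−20.17) = 17.12 − 12.26 = 4.86; fold change = 2^-4.86 = 0.034
YGL158C: ΔΔCt = (16.69−20.17) − (21.61−20.17) = -3.48 − 1.44 = -4.92; fold change = 2^4.92 = 30.274
YDR085C has the largest |ΔΔCt| = 5.21.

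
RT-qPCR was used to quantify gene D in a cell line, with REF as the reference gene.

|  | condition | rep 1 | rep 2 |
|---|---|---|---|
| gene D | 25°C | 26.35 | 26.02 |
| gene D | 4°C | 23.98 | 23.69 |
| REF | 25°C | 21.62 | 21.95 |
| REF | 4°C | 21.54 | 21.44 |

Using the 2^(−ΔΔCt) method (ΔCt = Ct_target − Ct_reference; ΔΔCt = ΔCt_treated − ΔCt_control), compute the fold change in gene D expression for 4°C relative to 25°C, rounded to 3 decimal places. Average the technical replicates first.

Mean Ct: gene D 25°C 26.185; gene D 4°C 23.835; REF 25°C 21.785; REF 4°C 21.490
ΔCt(25°C) = 26.185 − 21.785 = 4.400
ΔCt(4°C) = 23.835 − 21.490 = 2.345
ΔΔCt = 2.345 − 4.400 = -2.055
Fold change = 2^(−(-2.055)) = 2^2.055 = 4.1554

4.155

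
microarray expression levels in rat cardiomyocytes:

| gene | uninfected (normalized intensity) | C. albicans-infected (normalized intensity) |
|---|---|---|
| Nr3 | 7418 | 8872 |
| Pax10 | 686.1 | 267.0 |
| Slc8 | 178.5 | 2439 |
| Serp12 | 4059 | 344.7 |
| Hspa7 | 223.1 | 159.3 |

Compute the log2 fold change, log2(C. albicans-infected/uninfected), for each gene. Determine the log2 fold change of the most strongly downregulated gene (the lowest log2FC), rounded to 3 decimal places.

-3.558

log2(8872/7418) = 0.258  (Nr3)
log2(267.0/686.1) = -1.362  (Pax10)
log2(2439/178.5) = 3.772  (Slc8)
log2(344.7/4059) = -3.558  (Serp12)
log2(159.3/223.1) = -0.486  (Hspa7)
Serp12 is most strongly downregulated.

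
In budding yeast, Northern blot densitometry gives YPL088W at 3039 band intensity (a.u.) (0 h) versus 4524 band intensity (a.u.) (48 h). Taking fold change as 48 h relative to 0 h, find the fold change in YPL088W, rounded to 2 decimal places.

Fold change = 4524 / 3039 = 1.489
YPL088W is upregulated.

1.49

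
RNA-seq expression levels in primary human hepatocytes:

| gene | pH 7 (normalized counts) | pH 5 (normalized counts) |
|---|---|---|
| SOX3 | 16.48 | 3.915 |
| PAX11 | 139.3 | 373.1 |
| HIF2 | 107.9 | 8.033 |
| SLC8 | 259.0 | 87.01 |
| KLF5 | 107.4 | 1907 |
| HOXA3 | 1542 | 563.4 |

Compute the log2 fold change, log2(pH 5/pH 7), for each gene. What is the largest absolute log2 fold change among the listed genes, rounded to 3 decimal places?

log2(3.915/16.48) = -2.074  (SOX3)
log2(373.1/139.3) = 1.421  (PAX11)
log2(8.033/107.9) = -3.748  (HIF2)
log2(87.01/259.0) = -1.574  (SLC8)
log2(1907/107.4) = 4.150  (KLF5)
log2(563.4/1542) = -1.453  (HOXA3)
The largest magnitude belongs to KLF5.

4.150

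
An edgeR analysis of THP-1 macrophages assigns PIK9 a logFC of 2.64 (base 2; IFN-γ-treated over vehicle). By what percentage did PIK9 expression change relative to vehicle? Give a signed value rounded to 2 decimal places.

Fold change = 2^(2.64) = 6.2333
Percent change = (FC − 1) × 100% = (6.2333 − 1) × 100 = 523.33%

523.33%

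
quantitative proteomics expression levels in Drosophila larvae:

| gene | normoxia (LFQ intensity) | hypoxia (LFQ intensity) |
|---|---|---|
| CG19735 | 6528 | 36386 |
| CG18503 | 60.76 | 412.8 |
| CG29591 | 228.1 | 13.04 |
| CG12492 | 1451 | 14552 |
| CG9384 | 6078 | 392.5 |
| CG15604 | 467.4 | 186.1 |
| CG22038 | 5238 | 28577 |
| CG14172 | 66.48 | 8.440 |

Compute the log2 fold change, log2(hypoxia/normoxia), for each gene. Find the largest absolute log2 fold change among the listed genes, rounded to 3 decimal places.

log2(36386/6528) = 2.479  (CG19735)
log2(412.8/60.76) = 2.764  (CG18503)
log2(13.04/228.1) = -4.129  (CG29591)
log2(14552/1451) = 3.326  (CG12492)
log2(392.5/6078) = -3.953  (CG9384)
log2(186.1/467.4) = -1.329  (CG15604)
log2(28577/5238) = 2.448  (CG22038)
log2(8.440/66.48) = -2.978  (CG14172)
The largest magnitude belongs to CG29591.

4.129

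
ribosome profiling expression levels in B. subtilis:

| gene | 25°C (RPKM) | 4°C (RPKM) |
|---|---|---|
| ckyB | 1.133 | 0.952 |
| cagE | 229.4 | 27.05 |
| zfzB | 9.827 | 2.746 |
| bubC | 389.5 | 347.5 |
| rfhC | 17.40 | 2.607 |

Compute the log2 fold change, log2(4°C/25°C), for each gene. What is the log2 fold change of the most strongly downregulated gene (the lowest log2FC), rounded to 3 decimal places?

log2(0.952/1.133) = -0.251  (ckyB)
log2(27.05/229.4) = -3.084  (cagE)
log2(2.746/9.827) = -1.839  (zfzB)
log2(347.5/389.5) = -0.165  (bubC)
log2(2.607/17.40) = -2.739  (rfhC)
cagE is most strongly downregulated.

-3.084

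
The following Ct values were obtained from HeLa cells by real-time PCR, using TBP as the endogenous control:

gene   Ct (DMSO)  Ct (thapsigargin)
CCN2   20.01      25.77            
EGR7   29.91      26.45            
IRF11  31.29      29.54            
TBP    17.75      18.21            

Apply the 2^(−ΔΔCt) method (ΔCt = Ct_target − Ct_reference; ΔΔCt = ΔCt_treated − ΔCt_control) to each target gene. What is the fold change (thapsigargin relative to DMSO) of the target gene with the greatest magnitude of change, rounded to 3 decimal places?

0.025

CCN2: ΔΔCt = (25.77−18.21) − (20.01−17.75) = 7.56 − 2.26 = 5.30; fold change = 2^-5.30 = 0.025
EGR7: ΔΔCt = (26.45−18.21) − (29.91−17.75) = 8.24 − 12.16 = -3.92; fold change = 2^3.92 = 15.137
IRF11: ΔΔCt = (29.54−18.21) − (31.29−17.75) = 11.33 − 13.54 = -2.21; fold change = 2^2.21 = 4.627
CCN2 has the largest |ΔΔCt| = 5.30.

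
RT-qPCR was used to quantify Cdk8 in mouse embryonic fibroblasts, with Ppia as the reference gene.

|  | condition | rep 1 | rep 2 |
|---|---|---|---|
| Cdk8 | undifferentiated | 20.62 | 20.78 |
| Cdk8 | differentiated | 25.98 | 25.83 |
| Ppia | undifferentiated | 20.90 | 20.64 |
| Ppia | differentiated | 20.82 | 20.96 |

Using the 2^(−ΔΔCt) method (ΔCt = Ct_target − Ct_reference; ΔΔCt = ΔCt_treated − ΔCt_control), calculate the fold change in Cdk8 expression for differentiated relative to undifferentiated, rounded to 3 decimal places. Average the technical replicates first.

Mean Ct: Cdk8 undifferentiated 20.700; Cdk8 differentiated 25.905; Ppia undifferentiated 20.770; Ppia differentiated 20.890
ΔCt(undifferentiated) = 20.700 − 20.770 = -0.070
ΔCt(differentiated) = 25.905 − 20.890 = 5.015
ΔΔCt = 5.015 − (-0.070) = 5.085
Fold change = 2^(−5.085) = 0.0295

0.029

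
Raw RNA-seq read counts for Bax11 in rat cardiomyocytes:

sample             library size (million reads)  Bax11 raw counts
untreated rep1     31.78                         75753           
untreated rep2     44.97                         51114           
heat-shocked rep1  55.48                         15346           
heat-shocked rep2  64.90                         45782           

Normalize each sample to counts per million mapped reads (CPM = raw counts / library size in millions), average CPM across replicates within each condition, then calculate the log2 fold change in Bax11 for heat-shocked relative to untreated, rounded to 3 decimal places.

-1.842

CPM(untreated rep1) = 75753 / 31.78 = 2383.6690
CPM(untreated rep2) = 51114 / 44.97 = 1136.6244
CPM(heat-shocked rep1) = 15346 / 55.48 = 276.6042
CPM(heat-shocked rep2) = 45782 / 64.90 = 705.4237
mean CPM(untreated) = 1760.1467; mean CPM(heat-shocked) = 491.0140
Fold change = 491.0140 / 1760.1467 = 0.27896
log2(0.27896) = -1.8419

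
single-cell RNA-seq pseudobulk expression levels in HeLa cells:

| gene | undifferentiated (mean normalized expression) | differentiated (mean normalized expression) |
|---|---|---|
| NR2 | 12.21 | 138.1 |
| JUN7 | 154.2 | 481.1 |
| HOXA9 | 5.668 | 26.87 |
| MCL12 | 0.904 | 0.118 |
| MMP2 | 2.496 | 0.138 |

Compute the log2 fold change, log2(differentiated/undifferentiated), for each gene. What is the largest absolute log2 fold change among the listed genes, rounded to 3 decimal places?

4.177

log2(138.1/12.21) = 3.500  (NR2)
log2(481.1/154.2) = 1.642  (JUN7)
log2(26.87/5.668) = 2.245  (HOXA9)
log2(0.118/0.904) = -2.938  (MCL12)
log2(0.138/2.496) = -4.177  (MMP2)
The largest magnitude belongs to MMP2.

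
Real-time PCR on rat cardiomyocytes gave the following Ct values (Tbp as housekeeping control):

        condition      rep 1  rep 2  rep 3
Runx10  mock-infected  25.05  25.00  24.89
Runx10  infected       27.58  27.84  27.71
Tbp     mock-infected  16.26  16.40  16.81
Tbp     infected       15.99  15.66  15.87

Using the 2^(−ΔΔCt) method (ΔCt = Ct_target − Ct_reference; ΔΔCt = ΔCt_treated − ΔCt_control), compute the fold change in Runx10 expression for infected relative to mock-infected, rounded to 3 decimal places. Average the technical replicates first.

Mean Ct: Runx10 mock-infected 24.980; Runx10 infected 27.710; Tbp mock-infected 16.490; Tbp infected 15.840
ΔCt(mock-infected) = 24.980 − 16.490 = 8.490
ΔCt(infected) = 27.710 − 15.840 = 11.870
ΔΔCt = 11.870 − 8.490 = 3.380
Fold change = 2^(−3.380) = 0.0961

0.096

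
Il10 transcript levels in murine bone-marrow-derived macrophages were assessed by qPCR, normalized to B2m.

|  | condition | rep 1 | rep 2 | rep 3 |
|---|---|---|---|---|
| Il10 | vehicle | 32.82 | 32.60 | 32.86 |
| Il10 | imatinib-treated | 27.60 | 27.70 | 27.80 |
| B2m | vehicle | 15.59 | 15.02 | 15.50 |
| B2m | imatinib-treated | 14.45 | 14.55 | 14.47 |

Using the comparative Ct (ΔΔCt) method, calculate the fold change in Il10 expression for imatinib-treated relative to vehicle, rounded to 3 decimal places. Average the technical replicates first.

Mean Ct: Il10 vehicle 32.760; Il10 imatinib-treated 27.700; B2m vehicle 15.370; B2m imatinib-treated 14.490
ΔCt(vehicle) = 32.760 − 15.370 = 17.390
ΔCt(imatinib-treated) = 27.700 − 14.490 = 13.210
ΔΔCt = 13.210 − 17.390 = -4.180
Fold change = 2^(−(-4.180)) = 2^4.180 = 18.1261

18.126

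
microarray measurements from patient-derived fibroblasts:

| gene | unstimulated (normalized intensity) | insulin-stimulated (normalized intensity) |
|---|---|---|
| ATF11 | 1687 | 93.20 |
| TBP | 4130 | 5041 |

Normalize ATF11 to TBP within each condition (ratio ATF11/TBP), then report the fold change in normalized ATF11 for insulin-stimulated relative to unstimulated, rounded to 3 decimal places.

ATF11/TBP (unstimulated) = 1687 / 4130 = 0.40847
ATF11/TBP (insulin-stimulated) = 93.20 / 5041 = 0.018488
Fold change = 0.018488 / 0.40847 = 0.0453

0.045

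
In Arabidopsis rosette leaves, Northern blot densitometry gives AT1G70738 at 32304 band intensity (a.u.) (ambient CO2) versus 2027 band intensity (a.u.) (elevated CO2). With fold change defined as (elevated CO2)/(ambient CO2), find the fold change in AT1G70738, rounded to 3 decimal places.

0.063

Fold change = 2027 / 32304 = 0.0627
AT1G70738 is downregulated.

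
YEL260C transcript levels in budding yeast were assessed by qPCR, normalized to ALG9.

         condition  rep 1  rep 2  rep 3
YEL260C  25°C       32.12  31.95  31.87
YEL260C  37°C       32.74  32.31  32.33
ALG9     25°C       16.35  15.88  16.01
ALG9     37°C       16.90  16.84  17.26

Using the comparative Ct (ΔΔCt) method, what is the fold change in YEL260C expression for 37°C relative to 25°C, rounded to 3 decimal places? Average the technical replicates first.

1.357

Mean Ct: YEL260C 25°C 31.980; YEL260C 37°C 32.460; ALG9 25°C 16.080; ALG9 37°C 17.000
ΔCt(25°C) = 31.980 − 16.080 = 15.900
ΔCt(37°C) = 32.460 − 17.000 = 15.460
ΔΔCt = 15.460 − 15.900 = -0.440
Fold change = 2^(−(-0.440)) = 2^0.440 = 1.3566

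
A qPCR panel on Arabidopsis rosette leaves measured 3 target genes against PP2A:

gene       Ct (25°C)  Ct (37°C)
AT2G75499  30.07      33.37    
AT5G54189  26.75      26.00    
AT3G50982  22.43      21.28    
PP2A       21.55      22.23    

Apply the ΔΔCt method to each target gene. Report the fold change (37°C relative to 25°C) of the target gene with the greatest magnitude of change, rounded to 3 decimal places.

AT2G75499: ΔΔCt = (33.37−22.23) − (30.07−21.55) = 11.14 − 8.52 = 2.62; fold change = 2^-2.62 = 0.163
AT5G54189: ΔΔCt = (26.00−22.23) − (26.75−21.55) = 3.77 − 5.20 = -1.43; fold change = 2^1.43 = 2.694
AT3G50982: ΔΔCt = (21.28−22.23) − (22.43−21.55) = -0.95 − 0.88 = -1.83; fold change = 2^1.83 = 3.555
AT2G75499 has the largest |ΔΔCt| = 2.62.

0.163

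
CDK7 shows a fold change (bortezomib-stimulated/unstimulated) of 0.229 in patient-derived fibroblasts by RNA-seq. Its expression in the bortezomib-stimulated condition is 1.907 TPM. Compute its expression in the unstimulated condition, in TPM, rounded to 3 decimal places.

unstimulated expression = 1.907 / 0.229 = 8.328

8.328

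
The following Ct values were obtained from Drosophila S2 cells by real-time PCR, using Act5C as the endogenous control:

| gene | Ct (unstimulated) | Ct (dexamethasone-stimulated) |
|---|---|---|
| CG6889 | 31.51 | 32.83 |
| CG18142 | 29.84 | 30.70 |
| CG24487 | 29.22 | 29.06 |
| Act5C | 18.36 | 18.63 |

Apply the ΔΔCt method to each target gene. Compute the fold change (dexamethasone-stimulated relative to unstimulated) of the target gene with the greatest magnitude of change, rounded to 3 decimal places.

0.483

CG6889: ΔΔCt = (32.83−18.63) − (31.51−18.36) = 14.20 − 13.15 = 1.05; fold change = 2^-1.05 = 0.483
CG18142: ΔΔCt = (30.70−18.63) − (29.84−18.36) = 12.07 − 11.48 = 0.59; fold change = 2^-0.59 = 0.664
CG24487: ΔΔCt = (29.06−18.63) − (29.22−18.36) = 10.43 − 10.86 = -0.43; fold change = 2^0.43 = 1.347
CG6889 has the largest |ΔΔCt| = 1.05.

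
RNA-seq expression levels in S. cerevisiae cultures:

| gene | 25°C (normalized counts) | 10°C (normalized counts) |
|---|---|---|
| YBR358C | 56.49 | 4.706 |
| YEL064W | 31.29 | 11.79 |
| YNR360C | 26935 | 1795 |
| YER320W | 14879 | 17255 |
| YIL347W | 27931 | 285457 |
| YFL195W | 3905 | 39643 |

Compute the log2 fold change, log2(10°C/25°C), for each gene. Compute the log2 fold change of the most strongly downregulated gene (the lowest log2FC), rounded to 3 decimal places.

log2(4.706/56.49) = -3.585  (YBR358C)
log2(11.79/31.29) = -1.408  (YEL064W)
log2(1795/26935) = -3.907  (YNR360C)
log2(17255/14879) = 0.214  (YER320W)
log2(285457/27931) = 3.353  (YIL347W)
log2(39643/3905) = 3.344  (YFL195W)
YNR360C is most strongly downregulated.

-3.907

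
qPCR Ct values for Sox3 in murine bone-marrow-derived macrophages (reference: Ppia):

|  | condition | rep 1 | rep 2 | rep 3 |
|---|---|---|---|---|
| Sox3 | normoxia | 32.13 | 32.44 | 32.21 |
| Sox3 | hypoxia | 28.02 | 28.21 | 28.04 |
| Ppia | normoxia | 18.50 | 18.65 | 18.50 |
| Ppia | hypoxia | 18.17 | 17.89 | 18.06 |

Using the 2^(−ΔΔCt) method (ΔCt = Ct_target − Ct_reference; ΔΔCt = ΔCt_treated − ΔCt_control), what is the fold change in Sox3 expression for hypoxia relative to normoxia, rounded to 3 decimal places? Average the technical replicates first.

Mean Ct: Sox3 normoxia 32.260; Sox3 hypoxia 28.090; Ppia normoxia 18.550; Ppia hypoxia 18.040
ΔCt(normoxia) = 32.260 − 18.550 = 13.710
ΔCt(hypoxia) = 28.090 − 18.040 = 10.050
ΔΔCt = 10.050 − 13.710 = -3.660
Fold change = 2^(−(-3.660)) = 2^3.660 = 12.6407

12.641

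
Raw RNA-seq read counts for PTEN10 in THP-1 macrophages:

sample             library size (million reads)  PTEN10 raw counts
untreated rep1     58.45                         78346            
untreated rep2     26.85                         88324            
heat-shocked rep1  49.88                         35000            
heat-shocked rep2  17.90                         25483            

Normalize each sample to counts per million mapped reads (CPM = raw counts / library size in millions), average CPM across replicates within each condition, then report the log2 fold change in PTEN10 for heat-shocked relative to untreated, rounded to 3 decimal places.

CPM(untreated rep1) = 78346 / 58.45 = 1340.3935
CPM(untreated rep2) = 88324 / 26.85 = 3289.5345
CPM(heat-shocked rep1) = 35000 / 49.88 = 701.6840
CPM(heat-shocked rep2) = 25483 / 17.90 = 1423.6313
mean CPM(untreated) = 2314.9640; mean CPM(heat-shocked) = 1062.6577
Fold change = 1062.6577 / 2314.9640 = 0.45904
log2(0.45904) = -1.1233

-1.123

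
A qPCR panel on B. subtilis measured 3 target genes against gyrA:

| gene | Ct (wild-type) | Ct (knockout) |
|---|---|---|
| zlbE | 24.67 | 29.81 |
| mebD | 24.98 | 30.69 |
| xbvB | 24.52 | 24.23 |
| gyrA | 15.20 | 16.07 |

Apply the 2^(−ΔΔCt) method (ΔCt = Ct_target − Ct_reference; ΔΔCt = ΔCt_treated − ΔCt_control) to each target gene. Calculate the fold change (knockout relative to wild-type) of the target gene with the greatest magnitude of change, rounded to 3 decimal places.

0.035

zlbE: ΔΔCt = (29.81−16.07) − (24.67−15.20) = 13.74 − 9.47 = 4.27; fold change = 2^-4.27 = 0.052
mebD: ΔΔCt = (30.69−16.07) − (24.98−15.20) = 14.62 − 9.78 = 4.84; fold change = 2^-4.84 = 0.035
xbvB: ΔΔCt = (24.23−16.07) − (24.52−15.20) = 8.16 − 9.32 = -1.16; fold change = 2^1.16 = 2.235
mebD has the largest |ΔΔCt| = 4.84.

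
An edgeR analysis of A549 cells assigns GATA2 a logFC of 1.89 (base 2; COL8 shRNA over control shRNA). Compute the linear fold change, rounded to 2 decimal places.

3.71

Fold change = 2^(1.89) = 3.706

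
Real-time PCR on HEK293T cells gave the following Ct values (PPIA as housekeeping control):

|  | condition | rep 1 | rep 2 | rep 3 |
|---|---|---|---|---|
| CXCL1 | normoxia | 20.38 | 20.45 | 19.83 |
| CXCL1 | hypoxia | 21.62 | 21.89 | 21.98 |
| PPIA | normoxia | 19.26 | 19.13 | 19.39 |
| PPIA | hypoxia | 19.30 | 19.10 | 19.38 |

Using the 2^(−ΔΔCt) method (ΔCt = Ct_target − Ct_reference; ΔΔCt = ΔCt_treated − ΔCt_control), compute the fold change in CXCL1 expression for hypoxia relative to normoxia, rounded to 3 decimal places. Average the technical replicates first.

0.328

Mean Ct: CXCL1 normoxia 20.220; CXCL1 hypoxia 21.830; PPIA normoxia 19.260; PPIA hypoxia 19.260
ΔCt(normoxia) = 20.220 − 19.260 = 0.960
ΔCt(hypoxia) = 21.830 − 19.260 = 2.570
ΔΔCt = 2.570 − 0.960 = 1.610
Fold change = 2^(−1.610) = 0.3276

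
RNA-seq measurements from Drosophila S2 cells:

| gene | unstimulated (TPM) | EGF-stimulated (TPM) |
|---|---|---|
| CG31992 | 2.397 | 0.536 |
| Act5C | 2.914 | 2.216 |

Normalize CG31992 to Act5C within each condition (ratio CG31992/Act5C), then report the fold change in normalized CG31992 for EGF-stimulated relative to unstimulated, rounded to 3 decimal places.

CG31992/Act5C (unstimulated) = 2.397 / 2.914 = 0.82258
CG31992/Act5C (EGF-stimulated) = 0.536 / 2.216 = 0.24188
Fold change = 0.24188 / 0.82258 = 0.2940

0.294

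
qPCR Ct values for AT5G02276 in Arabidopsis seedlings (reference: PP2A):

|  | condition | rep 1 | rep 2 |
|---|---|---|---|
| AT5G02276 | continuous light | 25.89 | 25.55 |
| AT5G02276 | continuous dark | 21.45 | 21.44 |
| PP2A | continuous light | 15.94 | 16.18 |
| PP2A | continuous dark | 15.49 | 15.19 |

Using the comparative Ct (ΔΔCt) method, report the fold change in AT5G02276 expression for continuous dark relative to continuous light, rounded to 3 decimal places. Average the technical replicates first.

11.753

Mean Ct: AT5G02276 continuous light 25.720; AT5G02276 continuous dark 21.445; PP2A continuous light 16.060; PP2A continuous dark 15.340
ΔCt(continuous light) = 25.720 − 16.060 = 9.660
ΔCt(continuous dark) = 21.445 − 15.340 = 6.105
ΔΔCt = 6.105 − 9.660 = -3.555
Fold change = 2^(−(-3.555)) = 2^3.555 = 11.7533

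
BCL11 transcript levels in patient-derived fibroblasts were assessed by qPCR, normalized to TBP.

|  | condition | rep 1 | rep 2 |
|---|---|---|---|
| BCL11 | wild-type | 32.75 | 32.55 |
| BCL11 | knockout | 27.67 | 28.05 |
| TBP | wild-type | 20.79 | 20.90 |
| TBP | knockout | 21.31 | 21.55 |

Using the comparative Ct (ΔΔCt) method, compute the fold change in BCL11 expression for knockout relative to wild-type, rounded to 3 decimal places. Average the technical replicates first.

Mean Ct: BCL11 wild-type 32.650; BCL11 knockout 27.860; TBP wild-type 20.845; TBP knockout 21.430
ΔCt(wild-type) = 32.650 − 20.845 = 11.805
ΔCt(knockout) = 27.860 − 21.430 = 6.430
ΔΔCt = 6.430 − 11.805 = -5.375
Fold change = 2^(−(-5.375)) = 2^5.375 = 41.4989

41.499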